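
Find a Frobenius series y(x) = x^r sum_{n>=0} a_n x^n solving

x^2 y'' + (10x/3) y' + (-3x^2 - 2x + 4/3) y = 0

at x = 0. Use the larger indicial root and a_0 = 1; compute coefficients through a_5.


Write in Frobenius form y'' + (p(x)/x) y' + (q(x)/x^2) y = 0:
  p(x) = 10/3,  q(x) = -3x^2 - 2x + 4/3.
Indicial equation: r(r-1) + (10/3) r + (4/3) = 0 -> roots r_1 = -1, r_2 = -4/3.
Take r = r_1 = -1. Let y(x) = x^r sum_{n>=0} a_n x^n with a_0 = 1.
Substitute y = x^r sum a_n x^n and match x^{r+n}. The recurrence is
  D(n) a_n - 2 a_{n-1} - 3 a_{n-2} = 0,  where D(n) = (r+n)(r+n-1) + (10/3)(r+n) + (4/3).
  a_n = [2 a_{n-1} + 3 a_{n-2}] / D(n).
Since the indicial polynomial factors as (r - r_1)(r - r_2), D(n) = (r_1 + n - r_1)(r_1 + n - r_2) = n(n + 1/3).
Evaluating step by step (a_0 = 1):
  n = 1: D(1) = 1(1 + 1/3) = 4/3; numerator = 2(1) = 2; a_1 = (2)/(4/3) = 3/2
  n = 2: D(2) = 2(2 + 1/3) = 14/3; numerator = 2(3/2) + 3(1) = 6; a_2 = (6)/(14/3) = 9/7
  n = 3: D(3) = 3(3 + 1/3) = 10; numerator = 2(9/7) + 3(3/2) = 99/14; a_3 = (99/14)/(10) = 99/140
  n = 4: D(4) = 4(4 + 1/3) = 52/3; numerator = 2(99/140) + 3(9/7) = 369/70; a_4 = (369/70)/(52/3) = 1107/3640
  n = 5: D(5) = 5(5 + 1/3) = 80/3; numerator = 2(1107/3640) + 3(99/140) = 1242/455; a_5 = (1242/455)/(80/3) = 1863/18200

r = -1; a_0 = 1; a_1 = 3/2; a_2 = 9/7; a_3 = 99/140; a_4 = 1107/3640; a_5 = 1863/18200


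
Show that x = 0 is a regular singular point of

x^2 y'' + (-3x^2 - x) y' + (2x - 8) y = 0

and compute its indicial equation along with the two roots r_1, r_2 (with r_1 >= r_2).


Divide by x^2 to reach normal form y'' + P_1(x) y' + P_2(x) y = 0 with P_1(x) = -3 - 1/x and P_2(x) = 2/x - 8/x^2.
x = 0 is a singular point because the y'-coefficient -3 - 1/x has a pole at x = 0 and the y-coefficient 2/x - 8/x^2 has a pole at x = 0.
It is a regular singular point because x P_1(x) = p(x) = -3x - 1 and x^2 P_2(x) = q(x) = 2x - 8 are polynomials, hence analytic at x = 0.
p(0) = -1,  q(0) = -8.
Indicial equation: r(r-1) + p(0) r + q(0) = 0, i.e. r^2 + (p(0) - 1) r + q(0) = 0, i.e. r^2 - 2 r - 8 = 0.
Discriminant: (-2)^2 - 4(-8) = 36, so r = (2 ± 6)/2.
Solving: r_1 = 4, r_2 = -2.

indicial: r^2 - 2 r - 8 = 0; roots r_1 = 4, r_2 = -2


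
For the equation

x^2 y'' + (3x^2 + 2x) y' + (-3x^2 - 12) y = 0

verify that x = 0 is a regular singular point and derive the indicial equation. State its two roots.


Divide by x^2 to reach normal form y'' + P_1(x) y' + P_2(x) y = 0 with P_1(x) = 3 + 2/x and P_2(x) = -3 - 12/x^2.
x = 0 is a singular point because the y'-coefficient 3 + 2/x has a pole at x = 0 and the y-coefficient -3 - 12/x^2 has a pole at x = 0.
It is a regular singular point because x P_1(x) = p(x) = 3x + 2 and x^2 P_2(x) = q(x) = -3x^2 - 12 are polynomials, hence analytic at x = 0.
p(0) = 2,  q(0) = -12.
Indicial equation: r(r-1) + p(0) r + q(0) = 0, i.e. r^2 + (p(0) - 1) r + q(0) = 0, i.e. r^2 + 1 r - 12 = 0.
Discriminant: (1)^2 - 4(-12) = 49, so r = (-1 ± 7)/2.
Solving: r_1 = 3, r_2 = -4.

indicial: r^2 + 1 r - 12 = 0; roots r_1 = 3, r_2 = -4


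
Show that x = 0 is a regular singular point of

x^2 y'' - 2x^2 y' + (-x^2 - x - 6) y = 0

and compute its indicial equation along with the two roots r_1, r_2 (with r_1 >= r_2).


Divide by x^2 to reach normal form y'' + P_1(x) y' + P_2(x) y = 0 with P_1(x) = -2 and P_2(x) = -1 - 1/x - 6/x^2.
x = 0 is a singular point because the y-coefficient -1 - 1/x - 6/x^2 has a pole at x = 0.
It is a regular singular point because x P_1(x) = p(x) = -2x and x^2 P_2(x) = q(x) = -x^2 - x - 6 are polynomials, hence analytic at x = 0.
p(0) = 0,  q(0) = -6.
Indicial equation: r(r-1) + p(0) r + q(0) = 0, i.e. r^2 + (p(0) - 1) r + q(0) = 0, i.e. r^2 - 1 r - 6 = 0.
Discriminant: (-1)^2 - 4(-6) = 25, so r = (1 ± 5)/2.
Solving: r_1 = 3, r_2 = -2.

indicial: r^2 - 1 r - 6 = 0; roots r_1 = 3, r_2 = -2


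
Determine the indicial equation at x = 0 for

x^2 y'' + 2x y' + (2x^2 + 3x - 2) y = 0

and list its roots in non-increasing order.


Divide by x^2 to reach normal form y'' + P_1(x) y' + P_2(x) y = 0 with P_1(x) = 2/x and P_2(x) = 2 + 3/x - 2/x^2.
x = 0 is a singular point because the y'-coefficient 2/x has a pole at x = 0 and the y-coefficient 2 + 3/x - 2/x^2 has a pole at x = 0.
It is a regular singular point because x P_1(x) = p(x) = 2 and x^2 P_2(x) = q(x) = 2x^2 + 3x - 2 are polynomials, hence analytic at x = 0.
p(0) = 2,  q(0) = -2.
Indicial equation: r(r-1) + p(0) r + q(0) = 0, i.e. r^2 + (p(0) - 1) r + q(0) = 0, i.e. r^2 + 1 r - 2 = 0.
Discriminant: (1)^2 - 4(-2) = 9, so r = (-1 ± 3)/2.
Solving: r_1 = 1, r_2 = -2.

indicial: r^2 + 1 r - 2 = 0; roots r_1 = 1, r_2 = -2


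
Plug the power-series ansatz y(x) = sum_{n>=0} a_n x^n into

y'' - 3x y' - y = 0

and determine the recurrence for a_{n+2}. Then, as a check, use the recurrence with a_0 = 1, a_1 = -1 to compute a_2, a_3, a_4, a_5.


Substitute y = sum_n a_n x^n.
y''(x) has coefficient (n+2)(n+1) a_{n+2} at x^n;
-3 x y'(x) has coefficient -3 n a_n at x^n (shift);
-y(x) has coefficient -1 a_n at x^n.
Matching x^n: (n+2)(n+1) a_{n+2} + (-3n - 1) a_n = 0.
Thus a_{n+2} = (3n + 1) / ((n+1)(n+2)) * a_n.

Check with a_0 = 1, a_1 = -1 (apply the recurrence for n = 0, 1, 2, 3): a_0 = 1, a_1 = -1, a_2 = 1/2, a_3 = -2/3, a_4 = 7/24, a_5 = -1/3.

a_(n+2) = (3n + 1) / ((n+1)(n+2)) * a_n; check: a_0 = 1, a_1 = -1, a_2 = 1/2, a_3 = -2/3, a_4 = 7/24, a_5 = -1/3


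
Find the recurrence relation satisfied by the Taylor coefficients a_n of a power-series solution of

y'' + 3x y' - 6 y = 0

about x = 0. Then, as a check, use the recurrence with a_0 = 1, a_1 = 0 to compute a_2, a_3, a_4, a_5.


Substitute y = sum_n a_n x^n.
y''(x) has coefficient (n+2)(n+1) a_{n+2} at x^n;
3 x y'(x) has coefficient 3 n a_n at x^n (shift);
-6 y(x) has coefficient -6 a_n at x^n.
Matching x^n: (n+2)(n+1) a_{n+2} + (3n - 6) a_n = 0.
Thus a_{n+2} = (-3n + 6) / ((n+1)(n+2)) * a_n.

Check with a_0 = 1, a_1 = 0 (apply the recurrence for n = 0, 1, 2, 3): a_0 = 1, a_1 = 0, a_2 = 3, a_3 = 0, a_4 = 0, a_5 = 0.

a_(n+2) = (-3n + 6) / ((n+1)(n+2)) * a_n; check: a_0 = 1, a_1 = 0, a_2 = 3, a_3 = 0, a_4 = 0, a_5 = 0


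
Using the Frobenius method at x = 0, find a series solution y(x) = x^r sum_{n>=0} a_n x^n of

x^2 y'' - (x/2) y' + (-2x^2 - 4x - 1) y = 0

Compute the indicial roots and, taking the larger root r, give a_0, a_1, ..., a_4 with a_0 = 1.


Write in Frobenius form y'' + (p(x)/x) y' + (q(x)/x^2) y = 0:
  p(x) = -1/2,  q(x) = -2x^2 - 4x - 1.
Indicial equation: r(r-1) + (-1/2) r + (-1) = 0 -> roots r_1 = 2, r_2 = -1/2.
Take r = r_1 = 2. Let y(x) = x^r sum_{n>=0} a_n x^n with a_0 = 1.
Substitute y = x^r sum a_n x^n and match x^{r+n}. The recurrence is
  D(n) a_n - 4 a_{n-1} - 2 a_{n-2} = 0,  where D(n) = (r+n)(r+n-1) + (-1/2)(r+n) + (-1).
  a_n = [4 a_{n-1} + 2 a_{n-2}] / D(n).
Since the indicial polynomial factors as (r - r_1)(r - r_2), D(n) = (r_1 + n - r_1)(r_1 + n - r_2) = n(n + 5/2).
Evaluating step by step (a_0 = 1):
  n = 1: D(1) = 1(1 + 5/2) = 7/2; numerator = 4(1) = 4; a_1 = (4)/(7/2) = 8/7
  n = 2: D(2) = 2(2 + 5/2) = 9; numerator = 4(8/7) + 2(1) = 46/7; a_2 = (46/7)/(9) = 46/63
  n = 3: D(3) = 3(3 + 5/2) = 33/2; numerator = 4(46/63) + 2(8/7) = 328/63; a_3 = (328/63)/(33/2) = 656/2079
  n = 4: D(4) = 4(4 + 5/2) = 26; numerator = 4(656/2079) + 2(46/63) = 5660/2079; a_4 = (5660/2079)/(26) = 2830/27027

r = 2; a_0 = 1; a_1 = 8/7; a_2 = 46/63; a_3 = 656/2079; a_4 = 2830/27027


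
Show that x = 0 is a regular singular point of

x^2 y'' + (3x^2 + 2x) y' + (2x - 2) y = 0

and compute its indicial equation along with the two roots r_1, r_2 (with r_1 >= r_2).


Divide by x^2 to reach normal form y'' + P_1(x) y' + P_2(x) y = 0 with P_1(x) = 3 + 2/x and P_2(x) = 2/x - 2/x^2.
x = 0 is a singular point because the y'-coefficient 3 + 2/x has a pole at x = 0 and the y-coefficient 2/x - 2/x^2 has a pole at x = 0.
It is a regular singular point because x P_1(x) = p(x) = 3x + 2 and x^2 P_2(x) = q(x) = 2x - 2 are polynomials, hence analytic at x = 0.
p(0) = 2,  q(0) = -2.
Indicial equation: r(r-1) + p(0) r + q(0) = 0, i.e. r^2 + (p(0) - 1) r + q(0) = 0, i.e. r^2 + 1 r - 2 = 0.
Discriminant: (1)^2 - 4(-2) = 9, so r = (-1 ± 3)/2.
Solving: r_1 = 1, r_2 = -2.

indicial: r^2 + 1 r - 2 = 0; roots r_1 = 1, r_2 = -2


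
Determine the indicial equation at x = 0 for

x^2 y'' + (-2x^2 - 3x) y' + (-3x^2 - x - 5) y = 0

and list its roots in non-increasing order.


Divide by x^2 to reach normal form y'' + P_1(x) y' + P_2(x) y = 0 with P_1(x) = -2 - 3/x and P_2(x) = -3 - 1/x - 5/x^2.
x = 0 is a singular point because the y'-coefficient -2 - 3/x has a pole at x = 0 and the y-coefficient -3 - 1/x - 5/x^2 has a pole at x = 0.
It is a regular singular point because x P_1(x) = p(x) = -2x - 3 and x^2 P_2(x) = q(x) = -3x^2 - x - 5 are polynomials, hence analytic at x = 0.
p(0) = -3,  q(0) = -5.
Indicial equation: r(r-1) + p(0) r + q(0) = 0, i.e. r^2 + (p(0) - 1) r + q(0) = 0, i.e. r^2 - 4 r - 5 = 0.
Discriminant: (-4)^2 - 4(-5) = 36, so r = (4 ± 6)/2.
Solving: r_1 = 5, r_2 = -1.

indicial: r^2 - 4 r - 5 = 0; roots r_1 = 5, r_2 = -1


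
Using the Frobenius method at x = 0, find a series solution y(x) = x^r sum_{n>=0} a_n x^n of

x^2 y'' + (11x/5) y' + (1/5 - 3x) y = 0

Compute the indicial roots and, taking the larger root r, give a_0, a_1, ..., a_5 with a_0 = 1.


Write in Frobenius form y'' + (p(x)/x) y' + (q(x)/x^2) y = 0:
  p(x) = 11/5,  q(x) = 1/5 - 3x.
Indicial equation: r(r-1) + (11/5) r + (1/5) = 0 -> roots r_1 = -1/5, r_2 = -1.
Take r = r_1 = -1/5. Let y(x) = x^r sum_{n>=0} a_n x^n with a_0 = 1.
Substitute y = x^r sum a_n x^n and match x^{r+n}. The recurrence is
  D(n) a_n - 3 a_{n-1} = 0,  where D(n) = (r+n)(r+n-1) + (11/5)(r+n) + (1/5).
  a_n = 3 / D(n) * a_{n-1}.
Since the indicial polynomial factors as (r - r_1)(r - r_2), D(n) = (r_1 + n - r_1)(r_1 + n - r_2) = n(n + 4/5).
Evaluating step by step (a_0 = 1):
  n = 1: D(1) = 1(1 + 4/5) = 9/5; numerator = 3(1) = 3; a_1 = (3)/(9/5) = 5/3
  n = 2: D(2) = 2(2 + 4/5) = 28/5; numerator = 3(5/3) = 5; a_2 = (5)/(28/5) = 25/28
  n = 3: D(3) = 3(3 + 4/5) = 57/5; numerator = 3(25/28) = 75/28; a_3 = (75/28)/(57/5) = 125/532
  n = 4: D(4) = 4(4 + 4/5) = 96/5; numerator = 3(125/532) = 375/532; a_4 = (375/532)/(96/5) = 625/17024
  n = 5: D(5) = 5(5 + 4/5) = 29; numerator = 3(625/17024) = 1875/17024; a_5 = (1875/17024)/(29) = 1875/493696

r = -1/5; a_0 = 1; a_1 = 5/3; a_2 = 25/28; a_3 = 125/532; a_4 = 625/17024; a_5 = 1875/493696


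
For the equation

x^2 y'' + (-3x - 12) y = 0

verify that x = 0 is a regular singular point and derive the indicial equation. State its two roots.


Divide by x^2 to reach normal form y'' + P_1(x) y' + P_2(x) y = 0 with P_1(x) = 0 and P_2(x) = -3/x - 12/x^2.
x = 0 is a singular point because the y-coefficient -3/x - 12/x^2 has a pole at x = 0.
It is a regular singular point because x P_1(x) = p(x) = 0 and x^2 P_2(x) = q(x) = -3x - 12 are polynomials, hence analytic at x = 0.
p(0) = 0,  q(0) = -12.
Indicial equation: r(r-1) + p(0) r + q(0) = 0, i.e. r^2 + (p(0) - 1) r + q(0) = 0, i.e. r^2 - 1 r - 12 = 0.
Discriminant: (-1)^2 - 4(-12) = 49, so r = (1 ± 7)/2.
Solving: r_1 = 4, r_2 = -3.

indicial: r^2 - 1 r - 12 = 0; roots r_1 = 4, r_2 = -3


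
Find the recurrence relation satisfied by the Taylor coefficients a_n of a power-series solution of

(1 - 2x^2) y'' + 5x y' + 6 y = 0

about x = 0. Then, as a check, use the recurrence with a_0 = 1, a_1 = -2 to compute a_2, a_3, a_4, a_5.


Substitute y = sum_n a_n x^n.
(1 - 2 x^2) y'' contributes (n+2)(n+1) a_{n+2} - 2 n(n-1) a_n at x^n.
5 x y'(x) contributes 5 n a_n at x^n.
6 y(x) contributes 6 a_n at x^n.
Matching x^n: (n+2)(n+1) a_{n+2} + (-2 n(n-1) + 5 n + 6) a_n = 0.
Thus a_{n+2} = (2 n(n-1) - 5 n - 6) / ((n+1)(n+2)) * a_n.

Check with a_0 = 1, a_1 = -2 (apply the recurrence for n = 0, 1, 2, 3): a_0 = 1, a_1 = -2, a_2 = -3, a_3 = 11/3, a_4 = 3, a_5 = -33/20.

a_(n+2) = (2 n(n-1) - 5 n - 6) / ((n+1)(n+2)) * a_n; check: a_0 = 1, a_1 = -2, a_2 = -3, a_3 = 11/3, a_4 = 3, a_5 = -33/20


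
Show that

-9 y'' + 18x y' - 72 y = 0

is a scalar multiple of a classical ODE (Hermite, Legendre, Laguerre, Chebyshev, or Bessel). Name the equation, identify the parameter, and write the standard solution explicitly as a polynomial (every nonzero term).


All three coefficients share the factor -9; dividing through by -9 gives  y'' - 2x y' + 8 y = 0.
This matches the Hermite equation y'' - 2x y' + 2n y = 0 with 2n = 8, so n = 4; the polynomial solution is H_4(x).
With y = sum_k a_k x^k, matching x^k gives (k+2)(k+1) a_{k+2} = 2(k - n) a_k = 2(k - 4) a_k. The right side vanishes at k = 4, so the series with the parity of 4 terminates at degree 4.
Standard normalization: leading coefficient of H_n is 2^n, so a_4 = 2^4 = 16. Work downward with a_k = (k+1)(k+2) a_{k+2} / (2(k - n)):
  a_2 = (3)(4)(16) / (2(2 - 4)) = 192/(-4) = -48
  a_0 = (1)(2)(-48) / (2(0 - 4)) = -96/(-8) = 12
Hence H_4(x) = 16 x^4 - 48 x^2 + 12.

H_4(x); series = 16 x^4 - 48 x^2 + 12


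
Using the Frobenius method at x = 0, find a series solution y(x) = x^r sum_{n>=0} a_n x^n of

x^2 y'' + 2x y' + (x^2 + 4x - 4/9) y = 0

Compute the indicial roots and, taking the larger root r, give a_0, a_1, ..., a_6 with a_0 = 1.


Write in Frobenius form y'' + (p(x)/x) y' + (q(x)/x^2) y = 0:
  p(x) = 2,  q(x) = x^2 + 4x - 4/9.
Indicial equation: r(r-1) + (2) r + (-4/9) = 0 -> roots r_1 = 1/3, r_2 = -4/3.
Take r = r_1 = 1/3. Let y(x) = x^r sum_{n>=0} a_n x^n with a_0 = 1.
Substitute y = x^r sum a_n x^n and match x^{r+n}. The recurrence is
  D(n) a_n + 4 a_{n-1} + 1 a_{n-2} = 0,  where D(n) = (r+n)(r+n-1) + (2)(r+n) + (-4/9).
  a_n = [-4 a_{n-1} - 1 a_{n-2}] / D(n).
Since the indicial polynomial factors as (r - r_1)(r - r_2), D(n) = (r_1 + n - r_1)(r_1 + n - r_2) = n(n + 5/3).
Evaluating step by step (a_0 = 1):
  n = 1: D(1) = 1(1 + 5/3) = 8/3; numerator = -4(1) = -4; a_1 = (-4)/(8/3) = -3/2
  n = 2: D(2) = 2(2 + 5/3) = 22/3; numerator = -4(-3/2) - 1(1) = 5; a_2 = (5)/(22/3) = 15/22
  n = 3: D(3) = 3(3 + 5/3) = 14; numerator = -4(15/22) - 1(-3/2) = -27/22; a_3 = (-27/22)/(14) = -27/308
  n = 4: D(4) = 4(4 + 5/3) = 68/3; numerator = -4(-27/308) - 1(15/22) = -51/154; a_4 = (-51/154)/(68/3) = -9/616
  n = 5: D(5) = 5(5 + 5/3) = 100/3; numerator = -4(-9/616) - 1(-27/308) = 45/308; a_5 = (45/308)/(100/3) = 27/6160
  n = 6: D(6) = 6(6 + 5/3) = 46; numerator = -4(27/6160) - 1(-9/616) = -9/3080; a_6 = (-9/3080)/(46) = -9/141680

r = 1/3; a_0 = 1; a_1 = -3/2; a_2 = 15/22; a_3 = -27/308; a_4 = -9/616; a_5 = 27/6160; a_6 = -9/141680


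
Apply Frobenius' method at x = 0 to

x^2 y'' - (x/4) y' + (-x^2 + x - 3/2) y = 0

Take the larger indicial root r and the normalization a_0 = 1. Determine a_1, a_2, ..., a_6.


Write in Frobenius form y'' + (p(x)/x) y' + (q(x)/x^2) y = 0:
  p(x) = -1/4,  q(x) = -x^2 + x - 3/2.
Indicial equation: r(r-1) + (-1/4) r + (-3/2) = 0 -> roots r_1 = 2, r_2 = -3/4.
Take r = r_1 = 2. Let y(x) = x^r sum_{n>=0} a_n x^n with a_0 = 1.
Substitute y = x^r sum a_n x^n and match x^{r+n}. The recurrence is
  D(n) a_n + 1 a_{n-1} - 1 a_{n-2} = 0,  where D(n) = (r+n)(r+n-1) + (-1/4)(r+n) + (-3/2).
  a_n = [-1 a_{n-1} + 1 a_{n-2}] / D(n).
Since the indicial polynomial factors as (r - r_1)(r - r_2), D(n) = (r_1 + n - r_1)(r_1 + n - r_2) = n(n + 11/4).
Evaluating step by step (a_0 = 1):
  n = 1: D(1) = 1(1 + 11/4) = 15/4; numerator = -1(1) = -1; a_1 = (-1)/(15/4) = -4/15
  n = 2: D(2) = 2(2 + 11/4) = 19/2; numerator = -1(-4/15) + 1(1) = 19/15; a_2 = (19/15)/(19/2) = 2/15
  n = 3: D(3) = 3(3 + 11/4) = 69/4; numerator = -1(2/15) + 1(-4/15) = -2/5; a_3 = (-2/5)/(69/4) = -8/345
  n = 4: D(4) = 4(4 + 11/4) = 27; numerator = -1(-8/345) + 1(2/15) = 18/115; a_4 = (18/115)/(27) = 2/345
  n = 5: D(5) = 5(5 + 11/4) = 155/4; numerator = -1(2/345) + 1(-8/345) = -2/69; a_5 = (-2/69)/(155/4) = -8/10695
  n = 6: D(6) = 6(6 + 11/4) = 105/2; numerator = -1(-8/10695) + 1(2/345) = 14/2139; a_6 = (14/2139)/(105/2) = 4/32085

r = 2; a_0 = 1; a_1 = -4/15; a_2 = 2/15; a_3 = -8/345; a_4 = 2/345; a_5 = -8/10695; a_6 = 4/32085


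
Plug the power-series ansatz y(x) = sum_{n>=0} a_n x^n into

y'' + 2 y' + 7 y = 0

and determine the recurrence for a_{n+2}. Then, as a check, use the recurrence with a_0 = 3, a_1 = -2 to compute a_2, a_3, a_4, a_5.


Substitute y = sum_n a_n x^n.
y''(x) has coefficient (n+2)(n+1) a_{n+2} at x^n;
2 y'(x) has coefficient 2 (n+1) a_{n+1} at x^n;
7 y(x) has coefficient 7 a_n at x^n.
Matching x^n: (n+2)(n+1) a_{n+2} + 2 (n+1) a_{n+1} + 7 a_n = 0.
Thus a_{n+2} = [-2 (n+1) a_{n+1} - 7 a_n] / ((n+1)(n+2)).

Check with a_0 = 3, a_1 = -2 (apply the recurrence for n = 0, 1, 2, 3): a_0 = 3, a_1 = -2, a_2 = -17/2, a_3 = 8, a_4 = 23/24, a_5 = -191/60.

a_(n+2) = [-2 (n+1) a_(n+1) - 7 a_n] / ((n+1)(n+2)); check: a_0 = 3, a_1 = -2, a_2 = -17/2, a_3 = 8, a_4 = 23/24, a_5 = -191/60


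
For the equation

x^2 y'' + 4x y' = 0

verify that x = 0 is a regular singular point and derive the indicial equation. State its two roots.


Divide by x^2 to reach normal form y'' + P_1(x) y' + P_2(x) y = 0 with P_1(x) = 4/x and P_2(x) = 0.
x = 0 is a singular point because the y'-coefficient 4/x has a pole at x = 0.
It is a regular singular point because x P_1(x) = p(x) = 4 and x^2 P_2(x) = q(x) = 0 are polynomials, hence analytic at x = 0.
p(0) = 4,  q(0) = 0.
Indicial equation: r(r-1) + p(0) r + q(0) = 0, i.e. r^2 + (p(0) - 1) r + q(0) = 0, i.e. r^2 + 3 r = 0.
Discriminant: (3)^2 - 4(0) = 9, so r = (-3 ± 3)/2.
Solving: r_1 = 0, r_2 = -3.

indicial: r^2 + 3 r = 0; roots r_1 = 0, r_2 = -3


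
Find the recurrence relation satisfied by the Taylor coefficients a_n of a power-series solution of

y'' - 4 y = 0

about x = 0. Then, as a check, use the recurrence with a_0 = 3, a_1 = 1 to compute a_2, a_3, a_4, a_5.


Substitute y = sum_n a_n x^n into y'' + (const) y = 0.
y''(x) = sum_{n>=0} (n+2)(n+1) a_{n+2} x^n.
The ODE becomes sum_n [(n+2)(n+1) a_{n+2} - 4 a_n] x^n = 0.
Setting each coefficient to zero gives the recurrence:
  (n+2)(n+1) a_{n+2} - 4 a_n = 0,
  a_{n+2} = 4 / ((n+1)(n+2)) a_n.

Check with a_0 = 3, a_1 = 1 (apply the recurrence for n = 0, 1, 2, 3): a_0 = 3, a_1 = 1, a_2 = 6, a_3 = 2/3, a_4 = 2, a_5 = 2/15.

a_{n+2} = 4/((n+1)(n+2)) * a_n; check: a_0 = 3, a_1 = 1, a_2 = 6, a_3 = 2/3, a_4 = 2, a_5 = 2/15


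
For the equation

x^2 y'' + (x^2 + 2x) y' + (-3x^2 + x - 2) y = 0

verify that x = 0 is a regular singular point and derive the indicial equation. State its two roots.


Divide by x^2 to reach normal form y'' + P_1(x) y' + P_2(x) y = 0 with P_1(x) = 1 + 2/x and P_2(x) = -3 + 1/x - 2/x^2.
x = 0 is a singular point because the y'-coefficient 1 + 2/x has a pole at x = 0 and the y-coefficient -3 + 1/x - 2/x^2 has a pole at x = 0.
It is a regular singular point because x P_1(x) = p(x) = x + 2 and x^2 P_2(x) = q(x) = -3x^2 + x - 2 are polynomials, hence analytic at x = 0.
p(0) = 2,  q(0) = -2.
Indicial equation: r(r-1) + p(0) r + q(0) = 0, i.e. r^2 + (p(0) - 1) r + q(0) = 0, i.e. r^2 + 1 r - 2 = 0.
Discriminant: (1)^2 - 4(-2) = 9, so r = (-1 ± 3)/2.
Solving: r_1 = 1, r_2 = -2.

indicial: r^2 + 1 r - 2 = 0; roots r_1 = 1, r_2 = -2


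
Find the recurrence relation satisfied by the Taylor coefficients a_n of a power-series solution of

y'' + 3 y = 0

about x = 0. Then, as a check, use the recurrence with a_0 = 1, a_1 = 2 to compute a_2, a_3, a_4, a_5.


Substitute y = sum_n a_n x^n into y'' + (const) y = 0.
y''(x) = sum_{n>=0} (n+2)(n+1) a_{n+2} x^n.
The ODE becomes sum_n [(n+2)(n+1) a_{n+2} + 3 a_n] x^n = 0.
Setting each coefficient to zero gives the recurrence:
  (n+2)(n+1) a_{n+2} + 3 a_n = 0,
  a_{n+2} = -3 / ((n+1)(n+2)) a_n.

Check with a_0 = 1, a_1 = 2 (apply the recurrence for n = 0, 1, 2, 3): a_0 = 1, a_1 = 2, a_2 = -3/2, a_3 = -1, a_4 = 3/8, a_5 = 3/20.

a_{n+2} = -3/((n+1)(n+2)) * a_n; check: a_0 = 1, a_1 = 2, a_2 = -3/2, a_3 = -1, a_4 = 3/8, a_5 = 3/20


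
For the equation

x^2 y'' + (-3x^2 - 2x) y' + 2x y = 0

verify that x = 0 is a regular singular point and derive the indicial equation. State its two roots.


Divide by x^2 to reach normal form y'' + P_1(x) y' + P_2(x) y = 0 with P_1(x) = -3 - 2/x and P_2(x) = 2/x.
x = 0 is a singular point because the y'-coefficient -3 - 2/x has a pole at x = 0 and the y-coefficient 2/x has a pole at x = 0.
It is a regular singular point because x P_1(x) = p(x) = -3x - 2 and x^2 P_2(x) = q(x) = 2x are polynomials, hence analytic at x = 0.
p(0) = -2,  q(0) = 0.
Indicial equation: r(r-1) + p(0) r + q(0) = 0, i.e. r^2 + (p(0) - 1) r + q(0) = 0, i.e. r^2 - 3 r = 0.
Discriminant: (-3)^2 - 4(0) = 9, so r = (3 ± 3)/2.
Solving: r_1 = 3, r_2 = 0.

indicial: r^2 - 3 r = 0; roots r_1 = 3, r_2 = 0


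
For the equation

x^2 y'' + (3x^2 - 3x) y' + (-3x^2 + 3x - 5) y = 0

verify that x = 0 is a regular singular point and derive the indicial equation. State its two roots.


Divide by x^2 to reach normal form y'' + P_1(x) y' + P_2(x) y = 0 with P_1(x) = 3 - 3/x and P_2(x) = -3 + 3/x - 5/x^2.
x = 0 is a singular point because the y'-coefficient 3 - 3/x has a pole at x = 0 and the y-coefficient -3 + 3/x - 5/x^2 has a pole at x = 0.
It is a regular singular point because x P_1(x) = p(x) = 3x - 3 and x^2 P_2(x) = q(x) = -3x^2 + 3x - 5 are polynomials, hence analytic at x = 0.
p(0) = -3,  q(0) = -5.
Indicial equation: r(r-1) + p(0) r + q(0) = 0, i.e. r^2 + (p(0) - 1) r + q(0) = 0, i.e. r^2 - 4 r - 5 = 0.
Discriminant: (-4)^2 - 4(-5) = 36, so r = (4 ± 6)/2.
Solving: r_1 = 5, r_2 = -1.

indicial: r^2 - 4 r - 5 = 0; roots r_1 = 5, r_2 = -1


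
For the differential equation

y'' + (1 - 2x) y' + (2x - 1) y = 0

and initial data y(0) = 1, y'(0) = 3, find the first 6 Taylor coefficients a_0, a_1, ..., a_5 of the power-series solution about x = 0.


Ansatz: y(x) = sum_{n>=0} a_n x^n, so y'(x) = sum_{n>=1} n a_n x^(n-1) and y''(x) = sum_{n>=2} n(n-1) a_n x^(n-2).
Substitute into P(x) y'' + Q(x) y' + R(x) y = 0 with P(x) = 1, Q(x) = 1 - 2x, R(x) = 2x - 1, and match powers of x.
Initial conditions: a_0 = 1, a_1 = 3.
Setting the coefficient of each power of x to zero and solving order by order (substituting the coefficients already found):
  x^0: 2 a_2 + a_1 - a_0 = 0  ->  2 a_2 = -a_1 + a_0 = -2  ->  a_2 = -1
  x^1: 6 a_3 + 2 a_2 - 3 a_1 + 2 a_0 = 0  ->  6 a_3 = -2 a_2 + 3 a_1 - 2 a_0 = 9  ->  a_3 = 3/2
  x^2: 12 a_4 + 3 a_3 - 5 a_2 + 2 a_1 = 0  ->  12 a_4 = -3 a_3 + 5 a_2 - 2 a_1 = -31/2  ->  a_4 = -31/24
  x^3: 20 a_5 + 4 a_4 - 7 a_3 + 2 a_2 = 0  ->  20 a_5 = -4 a_4 + 7 a_3 - 2 a_2 = 53/3  ->  a_5 = 53/60
Truncated series: y(x) = 1 + 3 x - x^2 + (3/2) x^3 - (31/24) x^4 + (53/60) x^5 + O(x^6).

a_0 = 1; a_1 = 3; a_2 = -1; a_3 = 3/2; a_4 = -31/24; a_5 = 53/60


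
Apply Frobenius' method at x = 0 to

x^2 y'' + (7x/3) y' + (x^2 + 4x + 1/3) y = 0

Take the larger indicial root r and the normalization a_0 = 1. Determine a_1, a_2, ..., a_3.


Write in Frobenius form y'' + (p(x)/x) y' + (q(x)/x^2) y = 0:
  p(x) = 7/3,  q(x) = x^2 + 4x + 1/3.
Indicial equation: r(r-1) + (7/3) r + (1/3) = 0 -> roots r_1 = -1/3, r_2 = -1.
Take r = r_1 = -1/3. Let y(x) = x^r sum_{n>=0} a_n x^n with a_0 = 1.
Substitute y = x^r sum a_n x^n and match x^{r+n}. The recurrence is
  D(n) a_n + 4 a_{n-1} + 1 a_{n-2} = 0,  where D(n) = (r+n)(r+n-1) + (7/3)(r+n) + (1/3).
  a_n = [-4 a_{n-1} - 1 a_{n-2}] / D(n).
Since the indicial polynomial factors as (r - r_1)(r - r_2), D(n) = (r_1 + n - r_1)(r_1 + n - r_2) = n(n + 2/3).
Evaluating step by step (a_0 = 1):
  n = 1: D(1) = 1(1 + 2/3) = 5/3; numerator = -4(1) = -4; a_1 = (-4)/(5/3) = -12/5
  n = 2: D(2) = 2(2 + 2/3) = 16/3; numerator = -4(-12/5) - 1(1) = 43/5; a_2 = (43/5)/(16/3) = 129/80
  n = 3: D(3) = 3(3 + 2/3) = 11; numerator = -4(129/80) - 1(-12/5) = -81/20; a_3 = (-81/20)/(11) = -81/220

r = -1/3; a_0 = 1; a_1 = -12/5; a_2 = 129/80; a_3 = -81/220


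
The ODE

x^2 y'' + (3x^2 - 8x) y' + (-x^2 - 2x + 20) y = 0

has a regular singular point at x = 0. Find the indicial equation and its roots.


Divide by x^2 to reach normal form y'' + P_1(x) y' + P_2(x) y = 0 with P_1(x) = 3 - 8/x and P_2(x) = -1 - 2/x + 20/x^2.
x = 0 is a singular point because the y'-coefficient 3 - 8/x has a pole at x = 0 and the y-coefficient -1 - 2/x + 20/x^2 has a pole at x = 0.
It is a regular singular point because x P_1(x) = p(x) = 3x - 8 and x^2 P_2(x) = q(x) = -x^2 - 2x + 20 are polynomials, hence analytic at x = 0.
p(0) = -8,  q(0) = 20.
Indicial equation: r(r-1) + p(0) r + q(0) = 0, i.e. r^2 + (p(0) - 1) r + q(0) = 0, i.e. r^2 - 9 r + 20 = 0.
Discriminant: (-9)^2 - 4(20) = 1, so r = (9 ± 1)/2.
Solving: r_1 = 5, r_2 = 4.

indicial: r^2 - 9 r + 20 = 0; roots r_1 = 5, r_2 = 4


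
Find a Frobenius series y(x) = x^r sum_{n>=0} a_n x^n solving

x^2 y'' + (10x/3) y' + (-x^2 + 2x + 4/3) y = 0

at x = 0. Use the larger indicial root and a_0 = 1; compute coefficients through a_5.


Write in Frobenius form y'' + (p(x)/x) y' + (q(x)/x^2) y = 0:
  p(x) = 10/3,  q(x) = -x^2 + 2x + 4/3.
Indicial equation: r(r-1) + (10/3) r + (4/3) = 0 -> roots r_1 = -1, r_2 = -4/3.
Take r = r_1 = -1. Let y(x) = x^r sum_{n>=0} a_n x^n with a_0 = 1.
Substitute y = x^r sum a_n x^n and match x^{r+n}. The recurrence is
  D(n) a_n + 2 a_{n-1} - 1 a_{n-2} = 0,  where D(n) = (r+n)(r+n-1) + (10/3)(r+n) + (4/3).
  a_n = [-2 a_{n-1} + 1 a_{n-2}] / D(n).
Since the indicial polynomial factors as (r - r_1)(r - r_2), D(n) = (r_1 + n - r_1)(r_1 + n - r_2) = n(n + 1/3).
Evaluating step by step (a_0 = 1):
  n = 1: D(1) = 1(1 + 1/3) = 4/3; numerator = -2(1) = -2; a_1 = (-2)/(4/3) = -3/2
  n = 2: D(2) = 2(2 + 1/3) = 14/3; numerator = -2(-3/2) + 1(1) = 4; a_2 = (4)/(14/3) = 6/7
  n = 3: D(3) = 3(3 + 1/3) = 10; numerator = -2(6/7) + 1(-3/2) = -45/14; a_3 = (-45/14)/(10) = -9/28
  n = 4: D(4) = 4(4 + 1/3) = 52/3; numerator = -2(-9/28) + 1(6/7) = 3/2; a_4 = (3/2)/(52/3) = 9/104
  n = 5: D(5) = 5(5 + 1/3) = 80/3; numerator = -2(9/104) + 1(-9/28) = -45/91; a_5 = (-45/91)/(80/3) = -27/1456

r = -1; a_0 = 1; a_1 = -3/2; a_2 = 6/7; a_3 = -9/28; a_4 = 9/104; a_5 = -27/1456


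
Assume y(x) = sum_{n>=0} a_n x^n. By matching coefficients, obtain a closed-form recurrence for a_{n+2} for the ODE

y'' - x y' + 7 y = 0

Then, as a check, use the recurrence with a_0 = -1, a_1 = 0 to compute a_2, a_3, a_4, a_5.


Substitute y = sum_n a_n x^n.
y''(x) has coefficient (n+2)(n+1) a_{n+2} at x^n;
-x y'(x) has coefficient -n a_n at x^n (shift);
7 y(x) has coefficient 7 a_n at x^n.
Matching x^n: (n+2)(n+1) a_{n+2} + (-n + 7) a_n = 0.
Thus a_{n+2} = (n - 7) / ((n+1)(n+2)) * a_n.

Check with a_0 = -1, a_1 = 0 (apply the recurrence for n = 0, 1, 2, 3): a_0 = -1, a_1 = 0, a_2 = 7/2, a_3 = 0, a_4 = -35/24, a_5 = 0.

a_(n+2) = (n - 7) / ((n+1)(n+2)) * a_n; check: a_0 = -1, a_1 = 0, a_2 = 7/2, a_3 = 0, a_4 = -35/24, a_5 = 0


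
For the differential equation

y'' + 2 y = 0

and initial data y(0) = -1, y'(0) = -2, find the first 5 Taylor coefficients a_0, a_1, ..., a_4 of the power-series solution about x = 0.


Ansatz: y(x) = sum_{n>=0} a_n x^n, so y'(x) = sum_{n>=1} n a_n x^(n-1) and y''(x) = sum_{n>=2} n(n-1) a_n x^(n-2).
Substitute into P(x) y'' + Q(x) y' + R(x) y = 0 with P(x) = 1, Q(x) = 0, R(x) = 2, and match powers of x.
Initial conditions: a_0 = -1, a_1 = -2.
Setting the coefficient of each power of x to zero and solving order by order (substituting the coefficients already found):
  x^0: 2 a_2 + 2 a_0 = 0  ->  2 a_2 = -2 a_0 = 2  ->  a_2 = 1
  x^1: 6 a_3 + 2 a_1 = 0  ->  6 a_3 = -2 a_1 = 4  ->  a_3 = 2/3
  x^2: 12 a_4 + 2 a_2 = 0  ->  12 a_4 = -2 a_2 = -2  ->  a_4 = -1/6
Truncated series: y(x) = -1 - 2 x + x^2 + (2/3) x^3 - (1/6) x^4 + O(x^5).

a_0 = -1; a_1 = -2; a_2 = 1; a_3 = 2/3; a_4 = -1/6


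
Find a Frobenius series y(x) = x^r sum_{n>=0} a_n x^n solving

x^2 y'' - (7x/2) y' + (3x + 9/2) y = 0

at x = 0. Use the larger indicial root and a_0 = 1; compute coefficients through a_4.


Write in Frobenius form y'' + (p(x)/x) y' + (q(x)/x^2) y = 0:
  p(x) = -7/2,  q(x) = 3x + 9/2.
Indicial equation: r(r-1) + (-7/2) r + (9/2) = 0 -> roots r_1 = 3, r_2 = 3/2.
Take r = r_1 = 3. Let y(x) = x^r sum_{n>=0} a_n x^n with a_0 = 1.
Substitute y = x^r sum a_n x^n and match x^{r+n}. The recurrence is
  D(n) a_n + 3 a_{n-1} = 0,  where D(n) = (r+n)(r+n-1) + (-7/2)(r+n) + (9/2).
  a_n = -3 / D(n) * a_{n-1}.
Since the indicial polynomial factors as (r - r_1)(r - r_2), D(n) = (r_1 + n - r_1)(r_1 + n - r_2) = n(n + 3/2).
Evaluating step by step (a_0 = 1):
  n = 1: D(1) = 1(1 + 3/2) = 5/2; numerator = -3(1) = -3; a_1 = (-3)/(5/2) = -6/5
  n = 2: D(2) = 2(2 + 3/2) = 7; numerator = -3(-6/5) = 18/5; a_2 = (18/5)/(7) = 18/35
  n = 3: D(3) = 3(3 + 3/2) = 27/2; numerator = -3(18/35) = -54/35; a_3 = (-54/35)/(27/2) = -4/35
  n = 4: D(4) = 4(4 + 3/2) = 22; numerator = -3(-4/35) = 12/35; a_4 = (12/35)/(22) = 6/385

r = 3; a_0 = 1; a_1 = -6/5; a_2 = 18/35; a_3 = -4/35; a_4 = 6/385


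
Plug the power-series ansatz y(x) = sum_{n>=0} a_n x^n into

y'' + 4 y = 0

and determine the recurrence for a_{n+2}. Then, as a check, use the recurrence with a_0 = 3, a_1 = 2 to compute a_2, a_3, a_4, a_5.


Substitute y = sum_n a_n x^n into y'' + (const) y = 0.
y''(x) = sum_{n>=0} (n+2)(n+1) a_{n+2} x^n.
The ODE becomes sum_n [(n+2)(n+1) a_{n+2} + 4 a_n] x^n = 0.
Setting each coefficient to zero gives the recurrence:
  (n+2)(n+1) a_{n+2} + 4 a_n = 0,
  a_{n+2} = -4 / ((n+1)(n+2)) a_n.

Check with a_0 = 3, a_1 = 2 (apply the recurrence for n = 0, 1, 2, 3): a_0 = 3, a_1 = 2, a_2 = -6, a_3 = -4/3, a_4 = 2, a_5 = 4/15.

a_{n+2} = -4/((n+1)(n+2)) * a_n; check: a_0 = 3, a_1 = 2, a_2 = -6, a_3 = -4/3, a_4 = 2, a_5 = 4/15


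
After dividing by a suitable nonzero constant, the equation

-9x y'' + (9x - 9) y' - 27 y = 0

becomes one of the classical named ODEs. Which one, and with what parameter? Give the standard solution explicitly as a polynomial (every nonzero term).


All three coefficients share the factor -9; dividing through by -9 gives  x y'' + (1 - x) y' + 3 y = 0.
This matches the Laguerre equation x y'' + (1 - x) y' + n y = 0 with n = 3; the polynomial solution is L_3(x).
With y = sum_k a_k x^k, matching x^k gives (k+1)k a_{k+1} + (k+1) a_{k+1} - k a_k + n a_k = 0, i.e. (k+1)^2 a_{k+1} = (k - n) a_k = (k - 3) a_k. The right side vanishes at k = 3, so the series terminates at degree 3.
Standard normalization L_n(0) = 1 gives a_0 = 1. Work upward with a_{k+1} = (k - 3) a_k / (k+1)^2:
  a_1 = (0 - 3)(1) / 1^2 = -3/1 = -3
  a_2 = (1 - 3)(-3) / 2^2 = 6/4 = 3/2
  a_3 = (2 - 3)(3/2) / 3^2 = (-3/2)/9 = -1/6
Hence L_3(x) = -x^3/6 + 3 x^2/2 - 3 x + 1.

L_3(x); series = -x^3/6 + 3 x^2/2 - 3 x + 1


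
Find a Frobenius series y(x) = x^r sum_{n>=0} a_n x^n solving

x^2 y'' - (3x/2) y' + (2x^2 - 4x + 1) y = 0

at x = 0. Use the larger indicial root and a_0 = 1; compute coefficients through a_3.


Write in Frobenius form y'' + (p(x)/x) y' + (q(x)/x^2) y = 0:
  p(x) = -3/2,  q(x) = 2x^2 - 4x + 1.
Indicial equation: r(r-1) + (-3/2) r + (1) = 0 -> roots r_1 = 2, r_2 = 1/2.
Take r = r_1 = 2. Let y(x) = x^r sum_{n>=0} a_n x^n with a_0 = 1.
Substitute y = x^r sum a_n x^n and match x^{r+n}. The recurrence is
  D(n) a_n - 4 a_{n-1} + 2 a_{n-2} = 0,  where D(n) = (r+n)(r+n-1) + (-3/2)(r+n) + (1).
  a_n = [4 a_{n-1} - 2 a_{n-2}] / D(n).
Since the indicial polynomial factors as (r - r_1)(r - r_2), D(n) = (r_1 + n - r_1)(r_1 + n - r_2) = n(n + 3/2).
Evaluating step by step (a_0 = 1):
  n = 1: D(1) = 1(1 + 3/2) = 5/2; numerator = 4(1) = 4; a_1 = (4)/(5/2) = 8/5
  n = 2: D(2) = 2(2 + 3/2) = 7; numerator = 4(8/5) - 2(1) = 22/5; a_2 = (22/5)/(7) = 22/35
  n = 3: D(3) = 3(3 + 3/2) = 27/2; numerator = 4(22/35) - 2(8/5) = -24/35; a_3 = (-24/35)/(27/2) = -16/315

r = 2; a_0 = 1; a_1 = 8/5; a_2 = 22/35; a_3 = -16/315


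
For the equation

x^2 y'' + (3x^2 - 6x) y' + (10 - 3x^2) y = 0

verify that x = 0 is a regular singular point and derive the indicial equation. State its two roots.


Divide by x^2 to reach normal form y'' + P_1(x) y' + P_2(x) y = 0 with P_1(x) = 3 - 6/x and P_2(x) = -3 + 10/x^2.
x = 0 is a singular point because the y'-coefficient 3 - 6/x has a pole at x = 0 and the y-coefficient -3 + 10/x^2 has a pole at x = 0.
It is a regular singular point because x P_1(x) = p(x) = 3x - 6 and x^2 P_2(x) = q(x) = 10 - 3x^2 are polynomials, hence analytic at x = 0.
p(0) = -6,  q(0) = 10.
Indicial equation: r(r-1) + p(0) r + q(0) = 0, i.e. r^2 + (p(0) - 1) r + q(0) = 0, i.e. r^2 - 7 r + 10 = 0.
Discriminant: (-7)^2 - 4(10) = 9, so r = (7 ± 3)/2.
Solving: r_1 = 5, r_2 = 2.

indicial: r^2 - 7 r + 10 = 0; roots r_1 = 5, r_2 = 2


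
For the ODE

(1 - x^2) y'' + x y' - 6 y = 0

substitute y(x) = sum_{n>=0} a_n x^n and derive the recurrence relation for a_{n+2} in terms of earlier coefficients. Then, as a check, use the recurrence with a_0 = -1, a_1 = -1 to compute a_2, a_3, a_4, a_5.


Substitute y = sum_n a_n x^n.
(1 - 1 x^2) y'' contributes (n+2)(n+1) a_{n+2} - n(n-1) a_n at x^n.
x y'(x) contributes n a_n at x^n.
-6 y(x) contributes -6 a_n at x^n.
Matching x^n: (n+2)(n+1) a_{n+2} + (-n(n-1) + n - 6) a_n = 0.
Thus a_{n+2} = (n(n-1) - n + 6) / ((n+1)(n+2)) * a_n.

Check with a_0 = -1, a_1 = -1 (apply the recurrence for n = 0, 1, 2, 3): a_0 = -1, a_1 = -1, a_2 = -3, a_3 = -5/6, a_4 = -3/2, a_5 = -3/8.

a_(n+2) = (n(n-1) - n + 6) / ((n+1)(n+2)) * a_n; check: a_0 = -1, a_1 = -1, a_2 = -3, a_3 = -5/6, a_4 = -3/2, a_5 = -3/8


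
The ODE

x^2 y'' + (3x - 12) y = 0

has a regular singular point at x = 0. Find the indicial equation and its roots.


Divide by x^2 to reach normal form y'' + P_1(x) y' + P_2(x) y = 0 with P_1(x) = 0 and P_2(x) = 3/x - 12/x^2.
x = 0 is a singular point because the y-coefficient 3/x - 12/x^2 has a pole at x = 0.
It is a regular singular point because x P_1(x) = p(x) = 0 and x^2 P_2(x) = q(x) = 3x - 12 are polynomials, hence analytic at x = 0.
p(0) = 0,  q(0) = -12.
Indicial equation: r(r-1) + p(0) r + q(0) = 0, i.e. r^2 + (p(0) - 1) r + q(0) = 0, i.e. r^2 - 1 r - 12 = 0.
Discriminant: (-1)^2 - 4(-12) = 49, so r = (1 ± 7)/2.
Solving: r_1 = 4, r_2 = -3.

indicial: r^2 - 1 r - 12 = 0; roots r_1 = 4, r_2 = -3


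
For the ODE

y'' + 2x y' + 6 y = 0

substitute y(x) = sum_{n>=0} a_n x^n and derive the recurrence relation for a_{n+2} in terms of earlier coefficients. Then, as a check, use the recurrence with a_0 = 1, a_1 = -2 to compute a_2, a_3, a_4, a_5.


Substitute y = sum_n a_n x^n.
y''(x) has coefficient (n+2)(n+1) a_{n+2} at x^n;
2 x y'(x) has coefficient 2 n a_n at x^n (shift);
6 y(x) has coefficient 6 a_n at x^n.
Matching x^n: (n+2)(n+1) a_{n+2} + (2n + 6) a_n = 0.
Thus a_{n+2} = (-2n - 6) / ((n+1)(n+2)) * a_n.

Check with a_0 = 1, a_1 = -2 (apply the recurrence for n = 0, 1, 2, 3): a_0 = 1, a_1 = -2, a_2 = -3, a_3 = 8/3, a_4 = 5/2, a_5 = -8/5.

a_(n+2) = (-2n - 6) / ((n+1)(n+2)) * a_n; check: a_0 = 1, a_1 = -2, a_2 = -3, a_3 = 8/3, a_4 = 5/2, a_5 = -8/5


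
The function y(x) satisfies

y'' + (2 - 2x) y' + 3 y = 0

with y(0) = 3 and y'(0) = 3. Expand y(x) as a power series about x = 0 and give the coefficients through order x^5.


Ansatz: y(x) = sum_{n>=0} a_n x^n, so y'(x) = sum_{n>=1} n a_n x^(n-1) and y''(x) = sum_{n>=2} n(n-1) a_n x^(n-2).
Substitute into P(x) y'' + Q(x) y' + R(x) y = 0 with P(x) = 1, Q(x) = 2 - 2x, R(x) = 3, and match powers of x.
Initial conditions: a_0 = 3, a_1 = 3.
Setting the coefficient of each power of x to zero and solving order by order (substituting the coefficients already found):
  x^0: 2 a_2 + 2 a_1 + 3 a_0 = 0  ->  2 a_2 = -2 a_1 - 3 a_0 = -15  ->  a_2 = -15/2
  x^1: 6 a_3 + 4 a_2 + a_1 = 0  ->  6 a_3 = -4 a_2 - a_1 = 27  ->  a_3 = 9/2
  x^2: 12 a_4 + 6 a_3 - a_2 = 0  ->  12 a_4 = -6 a_3 + a_2 = -69/2  ->  a_4 = -23/8
  x^3: 20 a_5 + 8 a_4 - 3 a_3 = 0  ->  20 a_5 = -8 a_4 + 3 a_3 = 73/2  ->  a_5 = 73/40
Truncated series: y(x) = 3 + 3 x - (15/2) x^2 + (9/2) x^3 - (23/8) x^4 + (73/40) x^5 + O(x^6).

a_0 = 3; a_1 = 3; a_2 = -15/2; a_3 = 9/2; a_4 = -23/8; a_5 = 73/40


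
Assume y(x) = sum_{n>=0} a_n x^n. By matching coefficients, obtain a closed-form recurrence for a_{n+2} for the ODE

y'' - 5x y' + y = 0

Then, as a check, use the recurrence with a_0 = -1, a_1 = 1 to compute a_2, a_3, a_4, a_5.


Substitute y = sum_n a_n x^n.
y''(x) has coefficient (n+2)(n+1) a_{n+2} at x^n;
-5 x y'(x) has coefficient -5 n a_n at x^n (shift);
y(x) has coefficient 1 a_n at x^n.
Matching x^n: (n+2)(n+1) a_{n+2} + (-5n + 1) a_n = 0.
Thus a_{n+2} = (5n - 1) / ((n+1)(n+2)) * a_n.

Check with a_0 = -1, a_1 = 1 (apply the recurrence for n = 0, 1, 2, 3): a_0 = -1, a_1 = 1, a_2 = 1/2, a_3 = 2/3, a_4 = 3/8, a_5 = 7/15.

a_(n+2) = (5n - 1) / ((n+1)(n+2)) * a_n; check: a_0 = -1, a_1 = 1, a_2 = 1/2, a_3 = 2/3, a_4 = 3/8, a_5 = 7/15


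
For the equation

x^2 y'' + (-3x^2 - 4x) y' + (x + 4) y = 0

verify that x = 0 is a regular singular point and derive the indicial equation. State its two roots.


Divide by x^2 to reach normal form y'' + P_1(x) y' + P_2(x) y = 0 with P_1(x) = -3 - 4/x and P_2(x) = 1/x + 4/x^2.
x = 0 is a singular point because the y'-coefficient -3 - 4/x has a pole at x = 0 and the y-coefficient 1/x + 4/x^2 has a pole at x = 0.
It is a regular singular point because x P_1(x) = p(x) = -3x - 4 and x^2 P_2(x) = q(x) = x + 4 are polynomials, hence analytic at x = 0.
p(0) = -4,  q(0) = 4.
Indicial equation: r(r-1) + p(0) r + q(0) = 0, i.e. r^2 + (p(0) - 1) r + q(0) = 0, i.e. r^2 - 5 r + 4 = 0.
Discriminant: (-5)^2 - 4(4) = 9, so r = (5 ± 3)/2.
Solving: r_1 = 4, r_2 = 1.

indicial: r^2 - 5 r + 4 = 0; roots r_1 = 4, r_2 = 1


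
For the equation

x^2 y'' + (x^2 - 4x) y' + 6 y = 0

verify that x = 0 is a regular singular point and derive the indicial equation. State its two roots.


Divide by x^2 to reach normal form y'' + P_1(x) y' + P_2(x) y = 0 with P_1(x) = 1 - 4/x and P_2(x) = 6/x^2.
x = 0 is a singular point because the y'-coefficient 1 - 4/x has a pole at x = 0 and the y-coefficient 6/x^2 has a pole at x = 0.
It is a regular singular point because x P_1(x) = p(x) = x - 4 and x^2 P_2(x) = q(x) = 6 are polynomials, hence analytic at x = 0.
p(0) = -4,  q(0) = 6.
Indicial equation: r(r-1) + p(0) r + q(0) = 0, i.e. r^2 + (p(0) - 1) r + q(0) = 0, i.e. r^2 - 5 r + 6 = 0.
Discriminant: (-5)^2 - 4(6) = 1, so r = (5 ± 1)/2.
Solving: r_1 = 3, r_2 = 2.

indicial: r^2 - 5 r + 6 = 0; roots r_1 = 3, r_2 = 2


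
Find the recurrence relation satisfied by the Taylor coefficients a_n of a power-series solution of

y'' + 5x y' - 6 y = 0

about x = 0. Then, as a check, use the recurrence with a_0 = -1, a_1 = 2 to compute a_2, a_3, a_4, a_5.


Substitute y = sum_n a_n x^n.
y''(x) has coefficient (n+2)(n+1) a_{n+2} at x^n;
5 x y'(x) has coefficient 5 n a_n at x^n (shift);
-6 y(x) has coefficient -6 a_n at x^n.
Matching x^n: (n+2)(n+1) a_{n+2} + (5n - 6) a_n = 0.
Thus a_{n+2} = (-5n + 6) / ((n+1)(n+2)) * a_n.

Check with a_0 = -1, a_1 = 2 (apply the recurrence for n = 0, 1, 2, 3): a_0 = -1, a_1 = 2, a_2 = -3, a_3 = 1/3, a_4 = 1, a_5 = -3/20.

a_(n+2) = (-5n + 6) / ((n+1)(n+2)) * a_n; check: a_0 = -1, a_1 = 2, a_2 = -3, a_3 = 1/3, a_4 = 1, a_5 = -3/20


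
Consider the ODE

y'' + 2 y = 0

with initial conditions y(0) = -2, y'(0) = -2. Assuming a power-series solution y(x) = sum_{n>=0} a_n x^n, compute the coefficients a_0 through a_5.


Ansatz: y(x) = sum_{n>=0} a_n x^n, so y'(x) = sum_{n>=1} n a_n x^(n-1) and y''(x) = sum_{n>=2} n(n-1) a_n x^(n-2).
Substitute into P(x) y'' + Q(x) y' + R(x) y = 0 with P(x) = 1, Q(x) = 0, R(x) = 2, and match powers of x.
Initial conditions: a_0 = -2, a_1 = -2.
Setting the coefficient of each power of x to zero and solving order by order (substituting the coefficients already found):
  x^0: 2 a_2 + 2 a_0 = 0  ->  2 a_2 = -2 a_0 = 4  ->  a_2 = 2
  x^1: 6 a_3 + 2 a_1 = 0  ->  6 a_3 = -2 a_1 = 4  ->  a_3 = 2/3
  x^2: 12 a_4 + 2 a_2 = 0  ->  12 a_4 = -2 a_2 = -4  ->  a_4 = -1/3
  x^3: 20 a_5 + 2 a_3 = 0  ->  20 a_5 = -2 a_3 = -4/3  ->  a_5 = -1/15
Truncated series: y(x) = -2 - 2 x + 2 x^2 + (2/3) x^3 - (1/3) x^4 - (1/15) x^5 + O(x^6).

a_0 = -2; a_1 = -2; a_2 = 2; a_3 = 2/3; a_4 = -1/3; a_5 = -1/15


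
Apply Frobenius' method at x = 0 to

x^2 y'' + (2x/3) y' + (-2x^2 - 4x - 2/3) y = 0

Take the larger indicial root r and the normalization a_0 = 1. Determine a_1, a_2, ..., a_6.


Write in Frobenius form y'' + (p(x)/x) y' + (q(x)/x^2) y = 0:
  p(x) = 2/3,  q(x) = -2x^2 - 4x - 2/3.
Indicial equation: r(r-1) + (2/3) r + (-2/3) = 0 -> roots r_1 = 1, r_2 = -2/3.
Take r = r_1 = 1. Let y(x) = x^r sum_{n>=0} a_n x^n with a_0 = 1.
Substitute y = x^r sum a_n x^n and match x^{r+n}. The recurrence is
  D(n) a_n - 4 a_{n-1} - 2 a_{n-2} = 0,  where D(n) = (r+n)(r+n-1) + (2/3)(r+n) + (-2/3).
  a_n = [4 a_{n-1} + 2 a_{n-2}] / D(n).
Since the indicial polynomial factors as (r - r_1)(r - r_2), D(n) = (r_1 + n - r_1)(r_1 + n - r_2) = n(n + 5/3).
Evaluating step by step (a_0 = 1):
  n = 1: D(1) = 1(1 + 5/3) = 8/3; numerator = 4(1) = 4; a_1 = (4)/(8/3) = 3/2
  n = 2: D(2) = 2(2 + 5/3) = 22/3; numerator = 4(3/2) + 2(1) = 8; a_2 = (8)/(22/3) = 12/11
  n = 3: D(3) = 3(3 + 5/3) = 14; numerator = 4(12/11) + 2(3/2) = 81/11; a_3 = (81/11)/(14) = 81/154
  n = 4: D(4) = 4(4 + 5/3) = 68/3; numerator = 4(81/154) + 2(12/11) = 30/7; a_4 = (30/7)/(68/3) = 45/238
  n = 5: D(5) = 5(5 + 5/3) = 100/3; numerator = 4(45/238) + 2(81/154) = 2367/1309; a_5 = (2367/1309)/(100/3) = 7101/130900
  n = 6: D(6) = 6(6 + 5/3) = 46; numerator = 4(7101/130900) + 2(45/238) = 19476/32725; a_6 = (19476/32725)/(46) = 9738/752675

r = 1; a_0 = 1; a_1 = 3/2; a_2 = 12/11; a_3 = 81/154; a_4 = 45/238; a_5 = 7101/130900; a_6 = 9738/752675
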